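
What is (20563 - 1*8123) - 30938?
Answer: -18498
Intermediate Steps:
(20563 - 1*8123) - 30938 = (20563 - 8123) - 30938 = 12440 - 30938 = -18498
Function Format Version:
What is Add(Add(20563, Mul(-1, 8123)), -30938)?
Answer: -18498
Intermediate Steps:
Add(Add(20563, Mul(-1, 8123)), -30938) = Add(Add(20563, -8123), -30938) = Add(12440, -30938) = -18498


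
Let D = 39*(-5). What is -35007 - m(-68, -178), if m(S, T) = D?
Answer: -34812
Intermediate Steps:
D = -195
m(S, T) = -195
-35007 - m(-68, -178) = -35007 - 1*(-195) = -35007 + 195 = -34812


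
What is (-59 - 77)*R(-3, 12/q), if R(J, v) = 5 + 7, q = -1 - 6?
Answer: -1632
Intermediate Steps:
q = -7
R(J, v) = 12
(-59 - 77)*R(-3, 12/q) = (-59 - 77)*12 = -136*12 = -1632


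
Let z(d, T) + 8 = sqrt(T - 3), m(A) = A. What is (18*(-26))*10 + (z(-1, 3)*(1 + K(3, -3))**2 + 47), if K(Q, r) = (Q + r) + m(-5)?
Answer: -4761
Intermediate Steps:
K(Q, r) = -5 + Q + r (K(Q, r) = (Q + r) - 5 = -5 + Q + r)
z(d, T) = -8 + sqrt(-3 + T) (z(d, T) = -8 + sqrt(T - 3) = -8 + sqrt(-3 + T))
(18*(-26))*10 + (z(-1, 3)*(1 + K(3, -3))**2 + 47) = (18*(-26))*10 + ((-8 + sqrt(-3 + 3))*(1 + (-5 + 3 - 3))**2 + 47) = -468*10 + ((-8 + sqrt(0))*(1 - 5)**2 + 47) = -4680 + ((-8 + 0)*(-4)**2 + 47) = -4680 + (-8*16 + 47) = -4680 + (-128 + 47) = -4680 - 81 = -4761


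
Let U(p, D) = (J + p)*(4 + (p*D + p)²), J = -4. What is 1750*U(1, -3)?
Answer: -42000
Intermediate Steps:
U(p, D) = (-4 + p)*(4 + (p + D*p)²) (U(p, D) = (-4 + p)*(4 + (p*D + p)²) = (-4 + p)*(4 + (D*p + p)²) = (-4 + p)*(4 + (p + D*p)²))
1750*U(1, -3) = 1750*(-16 + 4*1 + 1³*(1 - 3)² - 4*1²*(1 - 3)²) = 1750*(-16 + 4 + 1*(-2)² - 4*1*(-2)²) = 1750*(-16 + 4 + 1*4 - 4*1*4) = 1750*(-16 + 4 + 4 - 16) = 1750*(-24) = -42000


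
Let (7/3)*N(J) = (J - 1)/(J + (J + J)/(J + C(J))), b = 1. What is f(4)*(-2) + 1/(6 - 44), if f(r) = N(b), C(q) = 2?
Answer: -1/38 ≈ -0.026316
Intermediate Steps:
N(J) = 3*(-1 + J)/(7*(J + 2*J/(2 + J))) (N(J) = 3*((J - 1)/(J + (J + J)/(J + 2)))/7 = 3*((-1 + J)/(J + (2*J)/(2 + J)))/7 = 3*((-1 + J)/(J + 2*J/(2 + J)))/7 = 3*(-1 + J)/(7*(J + 2*J/(2 + J))))
f(r) = 0 (f(r) = (3/7)*(-2 + 1 + 1²)/(1*(4 + 1)) = (3/7)*1*(-2 + 1 + 1)/5 = (3/7)*1*(⅕)*0 = 0)
f(4)*(-2) + 1/(6 - 44) = 0*(-2) + 1/(6 - 44) = 0 + 1/(-38) = 0 - 1/38 = -1/38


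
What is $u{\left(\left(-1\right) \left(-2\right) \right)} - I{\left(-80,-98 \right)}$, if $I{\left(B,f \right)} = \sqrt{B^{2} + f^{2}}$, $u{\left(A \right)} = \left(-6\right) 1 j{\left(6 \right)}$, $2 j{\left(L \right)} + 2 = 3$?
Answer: $-3 - 2 \sqrt{4001} \approx -129.51$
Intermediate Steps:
$j{\left(L \right)} = \frac{1}{2}$ ($j{\left(L \right)} = -1 + \frac{1}{2} \cdot 3 = -1 + \frac{3}{2} = \frac{1}{2}$)
$u{\left(A \right)} = -3$ ($u{\left(A \right)} = \left(-6\right) 1 \cdot \frac{1}{2} = \left(-6\right) \frac{1}{2} = -3$)
$u{\left(\left(-1\right) \left(-2\right) \right)} - I{\left(-80,-98 \right)} = -3 - \sqrt{\left(-80\right)^{2} + \left(-98\right)^{2}} = -3 - \sqrt{6400 + 9604} = -3 - \sqrt{16004} = -3 - 2 \sqrt{4001}$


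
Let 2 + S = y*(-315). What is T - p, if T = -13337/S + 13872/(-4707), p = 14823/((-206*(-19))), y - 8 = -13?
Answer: -146955792221/9659896818 ≈ -15.213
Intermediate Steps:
y = -5 (y = 8 - 13 = -5)
S = 1573 (S = -2 - 5*(-315) = -2 + 1575 = 1573)
p = 14823/3914 ≈ 3.7872
T = -28199305/2468037 (T = -13337/1573 + 13872/(-4707) = -13337*1/1573 + 13872*(-1/4707) = -13337/1573 - 4624/1569 = -28199305/2468037 ≈ -11.426)
T - p = -28199305/2468037 - 1*14823/3914 = -28199305/2468037 - 14823/3914 = -146955792221/9659896818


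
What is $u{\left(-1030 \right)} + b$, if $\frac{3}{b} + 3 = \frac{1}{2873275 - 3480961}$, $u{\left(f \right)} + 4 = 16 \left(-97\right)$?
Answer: $- \frac{2838502862}{1823059} \approx -1557.0$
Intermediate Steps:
$u{\left(f \right)} = -1556$ ($u{\left(f \right)} = -4 + 16 \left(-97\right) = -4 - 1552 = -1556$)
$b = - \frac{1823058}{1823059}$ ($b = \frac{3}{-3 + \frac{1}{2873275 - 3480961}} = \frac{3}{-3 + \frac{1}{-607686}} = \frac{3}{-3 - \frac{1}{607686}} = \frac{3}{- \frac{1823059}{607686}} = 3 \left(- \frac{607686}{1823059}\right) = - \frac{1823058}{1823059} \approx -1.0$)
$u{\left(-1030 \right)} + b = -1556 - \frac{1823058}{1823059} = - \frac{2838502862}{1823059}$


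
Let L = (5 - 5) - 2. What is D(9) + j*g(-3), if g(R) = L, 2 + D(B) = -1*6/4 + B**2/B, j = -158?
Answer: 643/2 ≈ 321.50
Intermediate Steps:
D(B) = -7/2 + B (D(B) = -2 + (-1*6/4 + B**2/B) = -2 + (-6*1/4 + B) = -2 + (-3/2 + B) = -7/2 + B)
L = -2 (L = 0 - 2 = -2)
g(R) = -2
D(9) + j*g(-3) = (-7/2 + 9) - 158*(-2) = 11/2 + 316 = 643/2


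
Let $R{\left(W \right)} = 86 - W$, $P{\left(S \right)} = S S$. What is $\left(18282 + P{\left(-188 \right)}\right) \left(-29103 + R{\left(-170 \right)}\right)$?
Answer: $-1546949222$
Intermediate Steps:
$P{\left(S \right)} = S^{2}$
$\left(18282 + P{\left(-188 \right)}\right) \left(-29103 + R{\left(-170 \right)}\right) = \left(18282 + \left(-188\right)^{2}\right) \left(-29103 + \left(86 - -170\right)\right) = \left(18282 + 35344\right) \left(-29103 + \left(86 + 170\right)\right) = 53626 \left(-29103 + 256\right) = 53626 \left(-28847\right) = -1546949222$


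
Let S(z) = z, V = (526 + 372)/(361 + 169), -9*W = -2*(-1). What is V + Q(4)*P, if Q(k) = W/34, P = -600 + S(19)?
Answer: 222662/40545 ≈ 5.4917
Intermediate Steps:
W = -2/9 (W = -(-2)*(-1)/9 = -1/9*2 = -2/9 ≈ -0.22222)
V = 449/265 (V = 898/530 = 898*(1/530) = 449/265 ≈ 1.6943)
P = -581 (P = -600 + 19 = -581)
Q(k) = -1/153 (Q(k) = -2/9/34 = -2/9*1/34 = -1/153)
V + Q(4)*P = 449/265 - 1/153*(-581) = 449/265 + 581/153 = 222662/40545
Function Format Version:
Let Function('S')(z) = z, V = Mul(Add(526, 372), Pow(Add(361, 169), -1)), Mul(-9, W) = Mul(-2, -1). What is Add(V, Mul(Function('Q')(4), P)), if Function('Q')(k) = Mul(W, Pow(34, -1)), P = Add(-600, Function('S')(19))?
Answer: Rational(222662, 40545) ≈ 5.4917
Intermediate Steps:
W = Rational(-2, 9) (W = Mul(Rational(-1, 9), Mul(-2, -1)) = Mul(Rational(-1, 9), 2) = Rational(-2, 9) ≈ -0.22222)
V = Rational(449, 265) (V = Mul(898, Pow(530, -1)) = Mul(898, Rational(1, 530)) = Rational(449, 265) ≈ 1.6943)
P = -581 (P = Add(-600, 19) = -581)
Function('Q')(k) = Rational(-1, 153) (Function('Q')(k) = Mul(Rational(-2, 9), Pow(34, -1)) = Mul(Rational(-2, 9), Rational(1, 34)) = Rational(-1, 153))
Add(V, Mul(Function('Q')(4), P)) = Add(Rational(449, 265), Mul(Rational(-1, 153), -581)) = Add(Rational(449, 265), Rational(581, 153)) = Rational(222662, 40545)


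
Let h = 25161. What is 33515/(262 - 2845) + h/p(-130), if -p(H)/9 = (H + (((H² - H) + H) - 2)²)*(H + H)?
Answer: -276465201576377/21307164485880 ≈ -12.975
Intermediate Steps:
p(H) = -18*H*(H + (-2 + H²)²) (p(H) = -9*(H + (((H² - H) + H) - 2)²)*(H + H) = -9*(H + (H² - 2)²)*2*H = -9*(H + (-2 + H²)²)*2*H = -18*H*(H + (-2 + H²)²))
33515/(262 - 2845) + h/p(-130) = 33515/(262 - 2845) + 25161/((-18*(-130)*(-130 + (-2 + (-130)²)²))) = 33515/(-2583) + 25161/((-18*(-130)*(-130 + (-2 + 16900)²))) = 33515*(-1/2583) + 25161/((-18*(-130)*(-130 + 16898²))) = -33515/2583 + 25161/((-18*(-130)*(-130 + 285542404))) = -33515/2583 + 25161/((-18*(-130)*285542274)) = -33515/2583 + 25161/668168921160 = -33515/2583 + 25161*(1/668168921160) = -33515/2583 + 8387/222722973720 = -276465201576377/21307164485880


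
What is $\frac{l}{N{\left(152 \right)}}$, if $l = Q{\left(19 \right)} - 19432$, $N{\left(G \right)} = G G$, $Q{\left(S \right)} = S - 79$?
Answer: $- \frac{4873}{5776} \approx -0.84366$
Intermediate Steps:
$Q{\left(S \right)} = -79 + S$
$N{\left(G \right)} = G^{2}$
$l = -19492$ ($l = \left(-79 + 19\right) - 19432 = -60 - 19432 = -19492$)
$\frac{l}{N{\left(152 \right)}} = - \frac{19492}{152^{2}} = - \frac{19492}{23104} = \left(-19492\right) \frac{1}{23104} = - \frac{4873}{5776}$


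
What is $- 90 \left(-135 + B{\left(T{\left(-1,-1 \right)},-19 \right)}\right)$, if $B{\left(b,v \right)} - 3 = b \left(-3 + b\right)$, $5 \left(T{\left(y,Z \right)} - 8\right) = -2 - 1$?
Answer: $\frac{44748}{5} \approx 8949.6$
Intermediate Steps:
$T{\left(y,Z \right)} = \frac{37}{5}$ ($T{\left(y,Z \right)} = 8 + \frac{-2 - 1}{5} = 8 + \frac{1}{5} \left(-3\right) = 8 - \frac{3}{5} = \frac{37}{5}$)
$B{\left(b,v \right)} = 3 + b \left(-3 + b\right)$
$- 90 \left(-135 + B{\left(T{\left(-1,-1 \right)},-19 \right)}\right) = - 90 \left(-135 + \left(3 + \left(\frac{37}{5}\right)^{2} - \frac{111}{5}\right)\right) = - 90 \left(-135 + \left(3 + \frac{1369}{25} - \frac{111}{5}\right)\right) = - 90 \left(-135 + \frac{889}{25}\right) = \left(-90\right) \left(- \frac{2486}{25}\right) = \frac{44748}{5}$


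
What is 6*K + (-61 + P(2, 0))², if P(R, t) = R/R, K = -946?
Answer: -2076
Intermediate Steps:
P(R, t) = 1
6*K + (-61 + P(2, 0))² = 6*(-946) + (-61 + 1)² = -5676 + (-60)² = -5676 + 3600 = -2076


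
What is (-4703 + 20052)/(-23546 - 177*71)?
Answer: -15349/36113 ≈ -0.42503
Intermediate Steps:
(-4703 + 20052)/(-23546 - 177*71) = 15349/(-23546 - 12567) = 15349/(-36113) = 15349*(-1/36113) = -15349/36113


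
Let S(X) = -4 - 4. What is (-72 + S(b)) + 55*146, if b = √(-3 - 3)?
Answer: 7950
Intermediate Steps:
b = I*√6 (b = √(-6) = I*√6 ≈ 2.4495*I)
S(X) = -8
(-72 + S(b)) + 55*146 = (-72 - 8) + 55*146 = -80 + 8030 = 7950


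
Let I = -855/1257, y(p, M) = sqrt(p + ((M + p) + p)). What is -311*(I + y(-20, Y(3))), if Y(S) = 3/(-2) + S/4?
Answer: 88635/419 - 2799*I*sqrt(3)/2 ≈ 211.54 - 2424.0*I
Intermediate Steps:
Y(S) = -3/2 + S/4 (Y(S) = 3*(-1/2) + S*(1/4) = -3/2 + S/4)
y(p, M) = sqrt(M + 3*p) (y(p, M) = sqrt(p + (M + 2*p)) = sqrt(M + 3*p))
I = -285/419 (I = -855*1/1257 = -285/419 ≈ -0.68019)
-311*(I + y(-20, Y(3))) = -311*(-285/419 + sqrt((-3/2 + (1/4)*3) + 3*(-20))) = -311*(-285/419 + sqrt((-3/2 + 3/4) - 60)) = -311*(-285/419 + sqrt(-3/4 - 60)) = -311*(-285/419 + sqrt(-243/4)) = -311*(-285/419 + 9*I*sqrt(3)/2) = 88635/419 - 2799*I*sqrt(3)/2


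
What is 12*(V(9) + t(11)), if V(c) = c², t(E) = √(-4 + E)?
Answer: 972 + 12*√7 ≈ 1003.7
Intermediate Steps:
12*(V(9) + t(11)) = 12*(9² + √(-4 + 11)) = 12*(81 + √7) = 972 + 12*√7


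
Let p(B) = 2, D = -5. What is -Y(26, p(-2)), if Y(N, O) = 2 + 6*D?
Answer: 28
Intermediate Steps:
Y(N, O) = -28 (Y(N, O) = 2 + 6*(-5) = 2 - 30 = -28)
-Y(26, p(-2)) = -1*(-28) = 28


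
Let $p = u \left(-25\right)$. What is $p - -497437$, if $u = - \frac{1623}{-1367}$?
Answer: $\frac{679955804}{1367} \approx 4.9741 \cdot 10^{5}$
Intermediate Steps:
$u = \frac{1623}{1367}$ ($u = \left(-1623\right) \left(- \frac{1}{1367}\right) = \frac{1623}{1367} \approx 1.1873$)
$p = - \frac{40575}{1367}$ ($p = \frac{1623}{1367} \left(-25\right) = - \frac{40575}{1367} \approx -29.682$)
$p - -497437 = - \frac{40575}{1367} - -497437 = - \frac{40575}{1367} + 497437 = \frac{679955804}{1367}$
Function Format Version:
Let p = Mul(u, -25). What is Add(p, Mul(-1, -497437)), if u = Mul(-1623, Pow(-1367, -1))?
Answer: Rational(679955804, 1367) ≈ 4.9741e+5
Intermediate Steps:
u = Rational(1623, 1367) (u = Mul(-1623, Rational(-1, 1367)) = Rational(1623, 1367) ≈ 1.1873)
p = Rational(-40575, 1367) (p = Mul(Rational(1623, 1367), -25) = Rational(-40575, 1367) ≈ -29.682)
Add(p, Mul(-1, -497437)) = Add(Rational(-40575, 1367), Mul(-1, -497437)) = Add(Rational(-40575, 1367), 497437) = Rational(679955804, 1367)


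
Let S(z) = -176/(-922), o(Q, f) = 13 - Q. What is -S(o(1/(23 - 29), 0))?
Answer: -88/461 ≈ -0.19089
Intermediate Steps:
S(z) = 88/461 (S(z) = -176*(-1/922) = 88/461)
-S(o(1/(23 - 29), 0)) = -1*88/461 = -88/461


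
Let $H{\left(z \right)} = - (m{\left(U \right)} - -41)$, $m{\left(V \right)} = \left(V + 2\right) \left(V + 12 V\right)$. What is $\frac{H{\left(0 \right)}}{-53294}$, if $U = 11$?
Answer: $\frac{950}{26647} \approx 0.035651$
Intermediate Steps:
$m{\left(V \right)} = 13 V \left(2 + V\right)$ ($m{\left(V \right)} = \left(2 + V\right) 13 V = 13 V \left(2 + V\right)$)
$H{\left(z \right)} = -1900$ ($H{\left(z \right)} = - (13 \cdot 11 \left(2 + 11\right) - -41) = - (13 \cdot 11 \cdot 13 + 41) = - (1859 + 41) = \left(-1\right) 1900 = -1900$)
$\frac{H{\left(0 \right)}}{-53294} = - \frac{1900}{-53294} = \left(-1900\right) \left(- \frac{1}{53294}\right) = \frac{950}{26647}$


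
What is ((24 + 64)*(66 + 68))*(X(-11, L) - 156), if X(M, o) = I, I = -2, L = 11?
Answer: -1863136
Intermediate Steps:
X(M, o) = -2
((24 + 64)*(66 + 68))*(X(-11, L) - 156) = ((24 + 64)*(66 + 68))*(-2 - 156) = (88*134)*(-158) = 11792*(-158) = -1863136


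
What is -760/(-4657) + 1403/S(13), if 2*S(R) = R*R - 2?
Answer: 13194462/777719 ≈ 16.966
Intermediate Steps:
S(R) = -1 + R²/2 (S(R) = (R*R - 2)/2 = (R² - 2)/2 = (-2 + R²)/2 = -1 + R²/2)
-760/(-4657) + 1403/S(13) = -760/(-4657) + 1403/(-1 + (½)*13²) = -760*(-1/4657) + 1403/(-1 + (½)*169) = 760/4657 + 1403/(-1 + 169/2) = 760/4657 + 1403/(167/2) = 760/4657 + 1403*(2/167) = 760/4657 + 2806/167 = 13194462/777719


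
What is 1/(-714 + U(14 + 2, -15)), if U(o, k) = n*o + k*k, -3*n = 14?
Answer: -3/1691 ≈ -0.0017741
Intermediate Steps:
n = -14/3 (n = -⅓*14 = -14/3 ≈ -4.6667)
U(o, k) = k² - 14*o/3 (U(o, k) = -14*o/3 + k*k = -14*o/3 + k² = k² - 14*o/3)
1/(-714 + U(14 + 2, -15)) = 1/(-714 + ((-15)² - 14*(14 + 2)/3)) = 1/(-714 + (225 - 14/3*16)) = 1/(-714 + (225 - 224/3)) = 1/(-714 + 451/3) = 1/(-1691/3) = -3/1691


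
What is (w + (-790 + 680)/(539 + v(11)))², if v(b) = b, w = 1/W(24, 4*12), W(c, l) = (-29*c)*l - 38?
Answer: 1118969401/27965872900 ≈ 0.040012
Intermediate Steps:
W(c, l) = -38 - 29*c*l (W(c, l) = -29*c*l - 38 = -38 - 29*c*l)
w = -1/33446 (w = 1/(-38 - 29*24*4*12) = 1/(-38 - 29*24*48) = 1/(-38 - 33408) = 1/(-33446) = -1/33446 ≈ -2.9899e-5)
(w + (-790 + 680)/(539 + v(11)))² = (-1/33446 + (-790 + 680)/(539 + 11))² = (-1/33446 - 110/550)² = (-1/33446 - 110*1/550)² = (-1/33446 - ⅕)² = (-33451/167230)² = 1118969401/27965872900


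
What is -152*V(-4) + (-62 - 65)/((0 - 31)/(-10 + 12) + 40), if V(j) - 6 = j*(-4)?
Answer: -164110/49 ≈ -3349.2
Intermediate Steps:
V(j) = 6 - 4*j (V(j) = 6 + j*(-4) = 6 - 4*j)
-152*V(-4) + (-62 - 65)/((0 - 31)/(-10 + 12) + 40) = -152*(6 - 4*(-4)) + (-62 - 65)/((0 - 31)/(-10 + 12) + 40) = -152*(6 + 16) - 127/(-31/2 + 40) = -152*22 - 127/(-31*½ + 40) = -3344 - 127/(-31/2 + 40) = -3344 - 127/49/2 = -3344 - 127*2/49 = -3344 - 254/49 = -164110/49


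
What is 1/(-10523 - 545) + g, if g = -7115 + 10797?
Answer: 40752375/11068 ≈ 3682.0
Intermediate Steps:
g = 3682
1/(-10523 - 545) + g = 1/(-10523 - 545) + 3682 = 1/(-11068) + 3682 = -1/11068 + 3682 = 40752375/11068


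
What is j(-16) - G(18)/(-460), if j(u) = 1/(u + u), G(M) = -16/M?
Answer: -1099/33120 ≈ -0.033182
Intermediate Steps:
j(u) = 1/(2*u)
j(-16) - G(18)/(-460) = (1/2)/(-16) - (-16/18)/(-460) = (1/2)*(-1/16) - (-16*1/18)*(-1)/460 = -1/32 - (-8)*(-1)/(9*460) = -1/32 - 1*2/1035 = -1/32 - 2/1035 = -1099/33120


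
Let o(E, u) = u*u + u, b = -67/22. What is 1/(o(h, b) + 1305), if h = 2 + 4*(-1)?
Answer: 484/634635 ≈ 0.00076264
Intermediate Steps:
h = -2 (h = 2 - 4 = -2)
b = -67/22 (b = -67*1/22 = -67/22 ≈ -3.0455)
o(E, u) = u + u² (o(E, u) = u² + u = u + u²)
1/(o(h, b) + 1305) = 1/(-67*(1 - 67/22)/22 + 1305) = 1/(-67/22*(-45/22) + 1305) = 1/(3015/484 + 1305) = 1/(634635/484) = 484/634635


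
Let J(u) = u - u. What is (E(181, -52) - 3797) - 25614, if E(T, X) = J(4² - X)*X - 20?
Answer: -29431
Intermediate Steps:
J(u) = 0
E(T, X) = -20 (E(T, X) = 0*X - 20 = 0 - 20 = -20)
(E(181, -52) - 3797) - 25614 = (-20 - 3797) - 25614 = -3817 - 25614 = -29431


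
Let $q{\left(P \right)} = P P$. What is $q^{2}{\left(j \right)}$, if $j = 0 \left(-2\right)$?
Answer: $0$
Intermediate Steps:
$j = 0$
$q{\left(P \right)} = P^{2}$
$q^{2}{\left(j \right)} = \left(0^{2}\right)^{2} = 0^{2} = 0$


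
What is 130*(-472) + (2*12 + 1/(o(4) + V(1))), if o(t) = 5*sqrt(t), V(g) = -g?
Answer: -552023/9 ≈ -61336.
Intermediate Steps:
130*(-472) + (2*12 + 1/(o(4) + V(1))) = 130*(-472) + (2*12 + 1/(5*sqrt(4) - 1*1)) = -61360 + (24 + 1/(5*2 - 1)) = -61360 + (24 + 1/(10 - 1)) = -61360 + (24 + 1/9) = -61360 + 217/9 = -552023/9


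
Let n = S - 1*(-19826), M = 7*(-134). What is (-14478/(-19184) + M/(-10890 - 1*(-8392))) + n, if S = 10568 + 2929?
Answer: 399236675943/11980408 ≈ 33324.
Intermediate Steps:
M = -938
S = 13497
n = 33323 (n = 13497 - 1*(-19826) = 13497 + 19826 = 33323)
(-14478/(-19184) + M/(-10890 - 1*(-8392))) + n = (-14478/(-19184) - 938/(-10890 - 1*(-8392))) + 33323 = (-14478*(-1/19184) - 938/(-10890 + 8392)) + 33323 = (7239/9592 - 938/(-2498)) + 33323 = (7239/9592 - 938*(-1/2498)) + 33323 = (7239/9592 + 469/1249) + 33323 = 13540159/11980408 + 33323 = 399236675943/11980408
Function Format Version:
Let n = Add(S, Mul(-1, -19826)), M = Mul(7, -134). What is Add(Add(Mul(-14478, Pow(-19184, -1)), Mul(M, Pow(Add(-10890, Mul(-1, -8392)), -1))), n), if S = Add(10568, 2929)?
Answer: Rational(399236675943, 11980408) ≈ 33324.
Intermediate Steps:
M = -938
S = 13497
n = 33323 (n = Add(13497, Mul(-1, -19826)) = Add(13497, 19826) = 33323)
Add(Add(Mul(-14478, Pow(-19184, -1)), Mul(M, Pow(Add(-10890, Mul(-1, -8392)), -1))), n) = Add(Add(Mul(-14478, Pow(-19184, -1)), Mul(-938, Pow(Add(-10890, Mul(-1, -8392)), -1))), 33323) = Add(Add(Mul(-14478, Rational(-1, 19184)), Mul(-938, Pow(Add(-10890, 8392), -1))), 33323) = Add(Add(Rational(7239, 9592), Mul(-938, Pow(-2498, -1))), 33323) = Add(Add(Rational(7239, 9592), Mul(-938, Rational(-1, 2498))), 33323) = Add(Add(Rational(7239, 9592), Rational(469, 1249)), 33323) = Add(Rational(13540159, 11980408), 33323) = Rational(399236675943, 11980408)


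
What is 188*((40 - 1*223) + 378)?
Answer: 36660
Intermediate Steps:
188*((40 - 1*223) + 378) = 188*((40 - 223) + 378) = 188*(-183 + 378) = 188*195 = 36660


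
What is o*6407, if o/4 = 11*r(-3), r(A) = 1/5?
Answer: 281908/5 ≈ 56382.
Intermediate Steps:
r(A) = 1/5 (r(A) = 1*(1/5) = 1/5)
o = 44/5 (o = 4*(11*(1/5)) = 4*(11/5) = 44/5 ≈ 8.8000)
o*6407 = (44/5)*6407 = 281908/5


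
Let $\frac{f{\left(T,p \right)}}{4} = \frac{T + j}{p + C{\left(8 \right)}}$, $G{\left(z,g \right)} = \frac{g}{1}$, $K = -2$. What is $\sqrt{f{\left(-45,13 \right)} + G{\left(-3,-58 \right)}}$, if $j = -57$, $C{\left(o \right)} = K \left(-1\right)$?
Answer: $\frac{i \sqrt{2130}}{5} \approx 9.2304 i$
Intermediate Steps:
$C{\left(o \right)} = 2$ ($C{\left(o \right)} = \left(-2\right) \left(-1\right) = 2$)
$G{\left(z,g \right)} = g$ ($G{\left(z,g \right)} = g 1 = g$)
$f{\left(T,p \right)} = \frac{4 \left(-57 + T\right)}{2 + p}$ ($f{\left(T,p \right)} = 4 \frac{T - 57}{p + 2} = 4 \frac{-57 + T}{2 + p} = \frac{4 \left(-57 + T\right)}{2 + p}$)
$\sqrt{f{\left(-45,13 \right)} + G{\left(-3,-58 \right)}} = \sqrt{\frac{4 \left(-57 - 45\right)}{2 + 13} - 58} = \sqrt{4 \cdot \frac{1}{15} \left(-102\right) - 58} = \sqrt{- \frac{136}{5} - 58} = \sqrt{- \frac{426}{5}} = \frac{i \sqrt{2130}}{5}$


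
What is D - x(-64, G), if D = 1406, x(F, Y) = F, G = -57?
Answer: 1470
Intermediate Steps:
D - x(-64, G) = 1406 - 1*(-64) = 1406 + 64 = 1470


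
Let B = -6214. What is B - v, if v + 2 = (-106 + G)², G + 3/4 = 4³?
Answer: -128633/16 ≈ -8039.6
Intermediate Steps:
G = 253/4 (G = -¾ + 4³ = -¾ + 64 = 253/4 ≈ 63.250)
v = 29209/16 (v = -2 + (-106 + 253/4)² = -2 + (-171/4)² = -2 + 29241/16 = 29209/16 ≈ 1825.6)
B - v = -6214 - 1*29209/16 = -6214 - 29209/16 = -128633/16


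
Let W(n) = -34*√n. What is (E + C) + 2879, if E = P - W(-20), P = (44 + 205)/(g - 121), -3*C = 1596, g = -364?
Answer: 1138046/485 + 68*I*√5 ≈ 2346.5 + 152.05*I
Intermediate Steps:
C = -532 (C = -⅓*1596 = -532)
P = -249/485 (P = (44 + 205)/(-364 - 121) = 249/(-485) = 249*(-1/485) = -249/485 ≈ -0.51340)
E = -249/485 + 68*I*√5 (E = -249/485 - (-34)*√(-20) = -249/485 - (-34)*2*I*√5 = -249/485 - (-68)*I*√5 = -249/485 + 68*I*√5 ≈ -0.5134 + 152.05*I)
(E + C) + 2879 = ((-249/485 + 68*I*√5) - 532) + 2879 = (-258269/485 + 68*I*√5) + 2879 = 1138046/485 + 68*I*√5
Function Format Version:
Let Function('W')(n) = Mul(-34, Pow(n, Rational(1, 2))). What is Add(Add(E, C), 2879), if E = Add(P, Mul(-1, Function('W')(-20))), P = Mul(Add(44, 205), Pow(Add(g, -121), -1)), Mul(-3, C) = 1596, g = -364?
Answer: Add(Rational(1138046, 485), Mul(68, I, Pow(5, Rational(1, 2)))) ≈ Add(2346.5, Mul(152.05, I))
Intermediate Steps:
C = -532 (C = Mul(Rational(-1, 3), 1596) = -532)
P = Rational(-249, 485) (P = Mul(Add(44, 205), Pow(Add(-364, -121), -1)) = Mul(249, Pow(-485, -1)) = Mul(249, Rational(-1, 485)) = Rational(-249, 485) ≈ -0.51340)
E = Add(Rational(-249, 485), Mul(68, I, Pow(5, Rational(1, 2)))) (E = Add(Rational(-249, 485), Mul(-1, Mul(-34, Pow(-20, Rational(1, 2))))) = Add(Rational(-249, 485), Mul(-1, Mul(-34, Mul(2, I, Pow(5, Rational(1, 2)))))) = Add(Rational(-249, 485), Mul(-1, Mul(-68, I, Pow(5, Rational(1, 2))))) = Add(Rational(-249, 485), Mul(68, I, Pow(5, Rational(1, 2)))) ≈ Add(-0.51340, Mul(152.05, I)))
Add(Add(E, C), 2879) = Add(Add(Add(Rational(-249, 485), Mul(68, I, Pow(5, Rational(1, 2)))), -532), 2879) = Add(Add(Rational(-258269, 485), Mul(68, I, Pow(5, Rational(1, 2)))), 2879) = Add(Rational(1138046, 485), Mul(68, I, Pow(5, Rational(1, 2))))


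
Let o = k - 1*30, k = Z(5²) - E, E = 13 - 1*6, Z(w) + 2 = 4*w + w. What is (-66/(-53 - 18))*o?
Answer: 5676/71 ≈ 79.944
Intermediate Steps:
Z(w) = -2 + 5*w (Z(w) = -2 + (4*w + w) = -2 + 5*w)
E = 7 (E = 13 - 6 = 7)
k = 116 (k = (-2 + 5*5²) - 1*7 = (-2 + 5*25) - 7 = (-2 + 125) - 7 = 123 - 7 = 116)
o = 86 (o = 116 - 1*30 = 116 - 30 = 86)
(-66/(-53 - 18))*o = (-66/(-53 - 18))*86 = (-66/(-71))*86 = -1/71*(-66)*86 = (66/71)*86 = 5676/71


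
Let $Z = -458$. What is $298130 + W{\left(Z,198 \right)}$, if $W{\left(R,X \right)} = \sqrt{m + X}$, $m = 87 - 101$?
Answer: $298130 + 2 \sqrt{46} \approx 2.9814 \cdot 10^{5}$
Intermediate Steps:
$m = -14$ ($m = 87 - 101 = -14$)
$W{\left(R,X \right)} = \sqrt{-14 + X}$
$298130 + W{\left(Z,198 \right)} = 298130 + \sqrt{-14 + 198} = 298130 + \sqrt{184} = 298130 + 2 \sqrt{46}$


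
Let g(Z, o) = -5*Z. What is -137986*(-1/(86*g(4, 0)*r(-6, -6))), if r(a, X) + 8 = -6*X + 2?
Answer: -68993/25800 ≈ -2.6741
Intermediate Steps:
r(a, X) = -6 - 6*X (r(a, X) = -8 + (-6*X + 2) = -8 + (2 - 6*X) = -6 - 6*X)
-137986*(-1/(86*g(4, 0)*r(-6, -6))) = -137986*1/(1720*(-6 - 6*(-6))) = -137986*1/(1720*(-6 + 36)) = -137986/(1720*30) = -137986/51600 = -137986*1/51600 = -68993/25800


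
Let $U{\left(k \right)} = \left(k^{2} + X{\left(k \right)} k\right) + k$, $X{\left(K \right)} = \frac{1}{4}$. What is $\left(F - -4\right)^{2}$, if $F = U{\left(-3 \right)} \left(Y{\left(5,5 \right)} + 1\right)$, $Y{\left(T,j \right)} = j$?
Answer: $\frac{5041}{4} \approx 1260.3$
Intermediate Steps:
$X{\left(K \right)} = \frac{1}{4}$
$U{\left(k \right)} = k^{2} + \frac{5 k}{4}$ ($U{\left(k \right)} = \left(k^{2} + \frac{k}{4}\right) + k = k^{2} + \frac{5 k}{4}$)
$F = \frac{63}{2}$ ($F = \frac{1}{4} \left(-3\right) \left(5 + 4 \left(-3\right)\right) \left(5 + 1\right) = \frac{1}{4} \left(-3\right) \left(5 - 12\right) 6 = \frac{1}{4} \left(-3\right) \left(-7\right) 6 = \frac{21}{4} \cdot 6 = \frac{63}{2} \approx 31.5$)
$\left(F - -4\right)^{2} = \left(\frac{63}{2} - -4\right)^{2} = \left(\frac{63}{2} + \left(-6 + 10\right)\right)^{2} = \left(\frac{63}{2} + 4\right)^{2} = \left(\frac{71}{2}\right)^{2} = \frac{5041}{4}$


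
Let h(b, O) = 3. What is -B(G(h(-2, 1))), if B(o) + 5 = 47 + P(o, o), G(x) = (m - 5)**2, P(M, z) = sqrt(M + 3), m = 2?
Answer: -42 - 2*sqrt(3) ≈ -45.464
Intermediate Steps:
P(M, z) = sqrt(3 + M)
G(x) = 9 (G(x) = (2 - 5)**2 = (-3)**2 = 9)
B(o) = 42 + sqrt(3 + o) (B(o) = -5 + (47 + sqrt(3 + o)) = 42 + sqrt(3 + o))
-B(G(h(-2, 1))) = -(42 + sqrt(3 + 9)) = -(42 + sqrt(12)) = -(42 + 2*sqrt(3)) = -42 - 2*sqrt(3)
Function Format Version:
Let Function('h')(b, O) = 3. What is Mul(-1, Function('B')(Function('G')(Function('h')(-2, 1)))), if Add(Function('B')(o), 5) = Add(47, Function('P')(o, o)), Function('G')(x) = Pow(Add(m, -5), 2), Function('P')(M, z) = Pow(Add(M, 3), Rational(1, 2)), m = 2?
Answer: Add(-42, Mul(-2, Pow(3, Rational(1, 2)))) ≈ -45.464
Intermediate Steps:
Function('P')(M, z) = Pow(Add(3, M), Rational(1, 2))
Function('G')(x) = 9 (Function('G')(x) = Pow(Add(2, -5), 2) = Pow(-3, 2) = 9)
Function('B')(o) = Add(42, Pow(Add(3, o), Rational(1, 2))) (Function('B')(o) = Add(-5, Add(47, Pow(Add(3, o), Rational(1, 2)))) = Add(42, Pow(Add(3, o), Rational(1, 2))))
Mul(-1, Function('B')(Function('G')(Function('h')(-2, 1)))) = Mul(-1, Add(42, Pow(Add(3, 9), Rational(1, 2)))) = Mul(-1, Add(42, Pow(12, Rational(1, 2)))) = Mul(-1, Add(42, Mul(2, Pow(3, Rational(1, 2))))) = Add(-42, Mul(-2, Pow(3, Rational(1, 2))))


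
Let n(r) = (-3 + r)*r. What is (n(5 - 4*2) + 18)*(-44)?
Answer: -1584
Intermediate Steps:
n(r) = r*(-3 + r)
(n(5 - 4*2) + 18)*(-44) = ((5 - 4*2)*(-3 + (5 - 4*2)) + 18)*(-44) = ((5 - 8)*(-3 + (5 - 8)) + 18)*(-44) = (-3*(-3 - 3) + 18)*(-44) = (-3*(-6) + 18)*(-44) = (18 + 18)*(-44) = 36*(-44) = -1584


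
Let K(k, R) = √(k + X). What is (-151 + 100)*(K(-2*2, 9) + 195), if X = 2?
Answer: -9945 - 51*I*√2 ≈ -9945.0 - 72.125*I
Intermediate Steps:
K(k, R) = √(2 + k) (K(k, R) = √(k + 2) = √(2 + k))
(-151 + 100)*(K(-2*2, 9) + 195) = (-151 + 100)*(√(2 - 2*2) + 195) = -51*(√(2 - 4) + 195) = -51*(√(-2) + 195) = -51*(I*√2 + 195) = -51*(195 + I*√2) = -9945 - 51*I*√2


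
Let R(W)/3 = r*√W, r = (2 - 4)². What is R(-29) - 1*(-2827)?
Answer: 2827 + 12*I*√29 ≈ 2827.0 + 64.622*I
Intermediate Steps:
r = 4 (r = (-2)² = 4)
R(W) = 12*√W (R(W) = 3*(4*√W) = 12*√W)
R(-29) - 1*(-2827) = 12*√(-29) - 1*(-2827) = 12*(I*√29) + 2827 = 12*I*√29 + 2827 = 2827 + 12*I*√29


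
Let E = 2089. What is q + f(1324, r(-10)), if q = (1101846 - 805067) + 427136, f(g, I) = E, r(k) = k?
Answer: 726004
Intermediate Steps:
f(g, I) = 2089
q = 723915 (q = 296779 + 427136 = 723915)
q + f(1324, r(-10)) = 723915 + 2089 = 726004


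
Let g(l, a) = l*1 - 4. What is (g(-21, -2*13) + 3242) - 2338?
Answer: 879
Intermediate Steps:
g(l, a) = -4 + l (g(l, a) = l - 4 = -4 + l)
(g(-21, -2*13) + 3242) - 2338 = ((-4 - 21) + 3242) - 2338 = (-25 + 3242) - 2338 = 3217 - 2338 = 879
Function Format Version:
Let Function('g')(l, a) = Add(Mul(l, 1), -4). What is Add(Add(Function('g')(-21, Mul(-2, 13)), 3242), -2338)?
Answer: 879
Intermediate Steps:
Function('g')(l, a) = Add(-4, l) (Function('g')(l, a) = Add(l, -4) = Add(-4, l))
Add(Add(Function('g')(-21, Mul(-2, 13)), 3242), -2338) = Add(Add(Add(-4, -21), 3242), -2338) = Add(Add(-25, 3242), -2338) = Add(3217, -2338) = 879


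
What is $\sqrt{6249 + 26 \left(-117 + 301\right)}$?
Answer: $\sqrt{11033} \approx 105.04$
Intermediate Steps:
$\sqrt{6249 + 26 \left(-117 + 301\right)} = \sqrt{6249 + 26 \cdot 184} = \sqrt{6249 + 4784} = \sqrt{11033}$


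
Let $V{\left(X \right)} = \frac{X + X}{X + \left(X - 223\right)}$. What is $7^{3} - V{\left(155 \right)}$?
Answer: $\frac{29531}{87} \approx 339.44$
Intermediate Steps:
$V{\left(X \right)} = \frac{2 X}{-223 + 2 X}$ ($V{\left(X \right)} = \frac{2 X}{X + \left(-223 + X\right)} = \frac{2 X}{-223 + 2 X}$)
$7^{3} - V{\left(155 \right)} = 7^{3} - 2 \cdot 155 \frac{1}{-223 + 2 \cdot 155} = 343 - 2 \cdot 155 \frac{1}{-223 + 310} = 343 - 2 \cdot 155 \cdot \frac{1}{87} = 343 - \frac{310}{87} = \frac{29531}{87}$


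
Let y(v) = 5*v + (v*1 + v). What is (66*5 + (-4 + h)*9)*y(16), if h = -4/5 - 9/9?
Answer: 155568/5 ≈ 31114.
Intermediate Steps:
h = -9/5 (h = -4*1/5 - 9*1/9 = -4/5 - 1 = -9/5 ≈ -1.8000)
y(v) = 7*v (y(v) = 5*v + (v + v) = 5*v + 2*v = 7*v)
(66*5 + (-4 + h)*9)*y(16) = (66*5 + (-4 - 9/5)*9)*(7*16) = (330 - 29/5*9)*112 = (330 - 261/5)*112 = (1389/5)*112 = 155568/5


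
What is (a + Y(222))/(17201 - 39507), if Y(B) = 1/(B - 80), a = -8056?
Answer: 1143951/3167452 ≈ 0.36116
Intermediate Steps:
Y(B) = 1/(-80 + B)
(a + Y(222))/(17201 - 39507) = (-8056 + 1/(-80 + 222))/(17201 - 39507) = (-8056 + 1/142)/(-22306) = (-8056 + 1/142)*(-1/22306) = -1143951/142*(-1/22306) = 1143951/3167452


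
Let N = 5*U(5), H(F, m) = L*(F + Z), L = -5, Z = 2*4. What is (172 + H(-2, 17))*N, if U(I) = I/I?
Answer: 710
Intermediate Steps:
U(I) = 1
Z = 8
H(F, m) = -40 - 5*F (H(F, m) = -5*(F + 8) = -5*(8 + F) = -40 - 5*F)
N = 5 (N = 5*1 = 5)
(172 + H(-2, 17))*N = (172 + (-40 - 5*(-2)))*5 = (172 + (-40 + 10))*5 = (172 - 30)*5 = 142*5 = 710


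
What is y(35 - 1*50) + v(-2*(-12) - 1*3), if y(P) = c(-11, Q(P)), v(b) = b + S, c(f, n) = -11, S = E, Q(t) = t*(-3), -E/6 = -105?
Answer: 640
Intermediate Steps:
E = 630 (E = -6*(-105) = 630)
Q(t) = -3*t
S = 630
v(b) = 630 + b (v(b) = b + 630 = 630 + b)
y(P) = -11
y(35 - 1*50) + v(-2*(-12) - 1*3) = -11 + (630 + (-2*(-12) - 1*3)) = -11 + (630 + (24 - 3)) = -11 + (630 + 21) = -11 + 651 = 640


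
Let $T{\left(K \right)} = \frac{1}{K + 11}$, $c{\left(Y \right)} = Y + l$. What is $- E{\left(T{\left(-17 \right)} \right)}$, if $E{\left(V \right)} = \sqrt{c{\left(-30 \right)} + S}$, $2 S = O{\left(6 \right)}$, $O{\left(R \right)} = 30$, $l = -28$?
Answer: $- i \sqrt{43} \approx - 6.5574 i$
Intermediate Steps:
$S = 15$ ($S = \frac{1}{2} \cdot 30 = 15$)
$c{\left(Y \right)} = -28 + Y$ ($c{\left(Y \right)} = Y - 28 = -28 + Y$)
$T{\left(K \right)} = \frac{1}{11 + K}$
$E{\left(V \right)} = i \sqrt{43}$ ($E{\left(V \right)} = \sqrt{\left(-28 - 30\right) + 15} = \sqrt{-58 + 15} = \sqrt{-43} = i \sqrt{43}$)
$- E{\left(T{\left(-17 \right)} \right)} = - i \sqrt{43}$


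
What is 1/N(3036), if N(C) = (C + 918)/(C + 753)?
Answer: 1263/1318 ≈ 0.95827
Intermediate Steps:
N(C) = (918 + C)/(753 + C)
1/N(3036) = 1/((918 + 3036)/(753 + 3036)) = 1/(3954/3789) = 1/((1/3789)*3954) = 1/(1318/1263) = 1263/1318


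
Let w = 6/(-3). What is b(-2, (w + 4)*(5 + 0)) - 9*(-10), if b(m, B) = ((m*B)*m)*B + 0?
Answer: 490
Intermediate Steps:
w = -2 (w = 6*(-1/3) = -2)
b(m, B) = B**2*m**2 (b(m, B) = ((B*m)*m)*B + 0 = (B*m**2)*B + 0 = B**2*m**2 + 0 = B**2*m**2)
b(-2, (w + 4)*(5 + 0)) - 9*(-10) = ((-2 + 4)*(5 + 0))**2*(-2)**2 - 9*(-10) = (2*5)**2*4 + 90 = 10**2*4 + 90 = 100*4 + 90 = 400 + 90 = 490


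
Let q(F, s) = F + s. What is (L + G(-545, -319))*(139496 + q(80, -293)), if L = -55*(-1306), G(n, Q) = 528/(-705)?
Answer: 2351079490342/235 ≈ 1.0005e+10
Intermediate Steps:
G(n, Q) = -176/235 (G(n, Q) = 528*(-1/705) = -176/235)
L = 71830
(L + G(-545, -319))*(139496 + q(80, -293)) = (71830 - 176/235)*(139496 + (80 - 293)) = 16879874*(139496 - 213)/235 = (16879874/235)*139283 = 2351079490342/235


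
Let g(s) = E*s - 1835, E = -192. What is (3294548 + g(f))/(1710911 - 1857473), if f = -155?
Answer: -1107491/48854 ≈ -22.669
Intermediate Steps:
g(s) = -1835 - 192*s (g(s) = -192*s - 1835 = -1835 - 192*s)
(3294548 + g(f))/(1710911 - 1857473) = (3294548 + (-1835 - 192*(-155)))/(1710911 - 1857473) = (3294548 + (-1835 + 29760))/(-146562) = (3294548 + 27925)*(-1/146562) = 3322473*(-1/146562) = -1107491/48854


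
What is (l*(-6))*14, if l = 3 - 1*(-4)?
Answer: -588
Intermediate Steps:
l = 7 (l = 3 + 4 = 7)
(l*(-6))*14 = (7*(-6))*14 = -42*14 = -588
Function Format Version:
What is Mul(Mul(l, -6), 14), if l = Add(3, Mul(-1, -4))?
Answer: -588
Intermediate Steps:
l = 7 (l = Add(3, 4) = 7)
Mul(Mul(l, -6), 14) = Mul(Mul(7, -6), 14) = Mul(-42, 14) = -588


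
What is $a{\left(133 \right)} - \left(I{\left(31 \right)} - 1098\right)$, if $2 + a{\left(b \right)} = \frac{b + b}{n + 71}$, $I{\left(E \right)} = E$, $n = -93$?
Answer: $\frac{11582}{11} \approx 1052.9$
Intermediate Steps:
$a{\left(b \right)} = -2 - \frac{b}{11}$ ($a{\left(b \right)} = -2 + \frac{b + b}{-93 + 71} = -2 + \frac{2 b}{-22} = -2 + 2 b \left(- \frac{1}{22}\right) = -2 - \frac{b}{11}$)
$a{\left(133 \right)} - \left(I{\left(31 \right)} - 1098\right) = \left(-2 - \frac{133}{11}\right) - \left(31 - 1098\right) = \left(-2 - \frac{133}{11}\right) - -1067 = - \frac{155}{11} + 1067 = \frac{11582}{11}$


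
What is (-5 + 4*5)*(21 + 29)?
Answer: 750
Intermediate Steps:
(-5 + 4*5)*(21 + 29) = (-5 + 20)*50 = 15*50 = 750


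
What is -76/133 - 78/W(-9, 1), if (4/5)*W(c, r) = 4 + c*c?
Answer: -3884/2975 ≈ -1.3055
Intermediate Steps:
W(c, r) = 5 + 5*c²/4 (W(c, r) = 5*(4 + c*c)/4 = 5*(4 + c²)/4 = 5 + 5*c²/4)
-76/133 - 78/W(-9, 1) = -76/133 - 78/(5 + (5/4)*(-9)²) = -76*1/133 - 78/(5 + (5/4)*81) = -4/7 - 78/(5 + 405/4) = -4/7 - 78/425/4 = -4/7 - 78*4/425 = -4/7 - 312/425 = -3884/2975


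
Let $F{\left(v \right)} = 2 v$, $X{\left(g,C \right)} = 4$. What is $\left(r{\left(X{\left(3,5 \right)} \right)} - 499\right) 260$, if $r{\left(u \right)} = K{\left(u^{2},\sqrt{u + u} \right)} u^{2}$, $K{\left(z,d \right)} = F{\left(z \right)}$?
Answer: $3380$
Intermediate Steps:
$K{\left(z,d \right)} = 2 z$
$r{\left(u \right)} = 2 u^{4}$ ($r{\left(u \right)} = 2 u^{2} u^{2} = 2 u^{4}$)
$\left(r{\left(X{\left(3,5 \right)} \right)} - 499\right) 260 = \left(2 \cdot 4^{4} - 499\right) 260 = \left(2 \cdot 256 - 499\right) 260 = \left(512 - 499\right) 260 = 13 \cdot 260 = 3380$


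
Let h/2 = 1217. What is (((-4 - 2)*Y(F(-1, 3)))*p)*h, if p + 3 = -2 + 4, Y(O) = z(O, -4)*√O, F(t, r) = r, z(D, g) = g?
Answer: -58416*√3 ≈ -1.0118e+5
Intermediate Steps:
h = 2434 (h = 2*1217 = 2434)
Y(O) = -4*√O
p = -1 (p = -3 + (-2 + 4) = -3 + 2 = -1)
(((-4 - 2)*Y(F(-1, 3)))*p)*h = (((-4 - 2)*(-4*√3))*(-1))*2434 = (-(-24)*√3*(-1))*2434 = ((24*√3)*(-1))*2434 = -24*√3*2434 = -58416*√3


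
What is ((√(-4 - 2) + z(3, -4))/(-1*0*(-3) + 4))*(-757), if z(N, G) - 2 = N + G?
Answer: -757/4 - 757*I*√6/4 ≈ -189.25 - 463.57*I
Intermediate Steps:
z(N, G) = 2 + G + N (z(N, G) = 2 + (N + G) = 2 + (G + N) = 2 + G + N)
((√(-4 - 2) + z(3, -4))/(-1*0*(-3) + 4))*(-757) = ((√(-4 - 2) + (2 - 4 + 3))/(-1*0*(-3) + 4))*(-757) = ((√(-6) + 1)/(0*(-3) + 4))*(-757) = ((I*√6 + 1)/(0 + 4))*(-757) = ((1 + I*√6)/4)*(-757) = ((1 + I*√6)*(¼))*(-757) = (¼ + I*√6/4)*(-757) = -757/4 - 757*I*√6/4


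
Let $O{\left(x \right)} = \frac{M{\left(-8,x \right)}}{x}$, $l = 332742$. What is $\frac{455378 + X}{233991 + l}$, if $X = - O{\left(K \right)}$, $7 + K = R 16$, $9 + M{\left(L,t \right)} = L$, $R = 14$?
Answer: $\frac{98817043}{122981061} \approx 0.80351$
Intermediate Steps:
$M{\left(L,t \right)} = -9 + L$
$K = 217$ ($K = -7 + 14 \cdot 16 = -7 + 224 = 217$)
$O{\left(x \right)} = - \frac{17}{x}$ ($O{\left(x \right)} = \frac{-9 - 8}{x} = - \frac{17}{x}$)
$X = \frac{17}{217}$ ($X = - \frac{-17}{217} = \left(-1\right) \left(- \frac{17}{217}\right) = \frac{17}{217} \approx 0.078341$)
$\frac{455378 + X}{233991 + l} = \frac{455378 + \frac{17}{217}}{233991 + 332742} = \frac{98817043}{217 \cdot 566733} = \frac{98817043}{217} \cdot \frac{1}{566733} = \frac{98817043}{122981061}$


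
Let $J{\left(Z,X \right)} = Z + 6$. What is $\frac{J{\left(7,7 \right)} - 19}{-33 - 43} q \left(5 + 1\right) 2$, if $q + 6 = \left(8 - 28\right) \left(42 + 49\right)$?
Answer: $- \frac{32868}{19} \approx -1729.9$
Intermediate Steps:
$q = -1826$ ($q = -6 + \left(8 - 28\right) \left(42 + 49\right) = -6 - 1820 = -1826$)
$J{\left(Z,X \right)} = 6 + Z$
$\frac{J{\left(7,7 \right)} - 19}{-33 - 43} q \left(5 + 1\right) 2 = \frac{\left(6 + 7\right) - 19}{-33 - 43} \left(-1826\right) \left(5 + 1\right) 2 = \frac{13 - 19}{-76} \left(-1826\right) 6 \cdot 2 = \left(-6\right) \left(- \frac{1}{76}\right) \left(-1826\right) 12 = \frac{3}{38} \left(-1826\right) 12 = \left(- \frac{2739}{19}\right) 12 = - \frac{32868}{19}$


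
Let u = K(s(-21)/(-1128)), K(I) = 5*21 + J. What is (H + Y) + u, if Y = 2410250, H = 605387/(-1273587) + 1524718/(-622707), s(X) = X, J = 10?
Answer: 212398840410449690/88119060001 ≈ 2.4104e+6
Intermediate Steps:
H = -257648860675/88119060001 (H = 605387*(-1/1273587) + 1524718*(-1/622707) = -605387/1273587 - 1524718/622707 = -257648860675/88119060001 ≈ -2.9239)
K(I) = 115 (K(I) = 5*21 + 10 = 105 + 10 = 115)
u = 115
(H + Y) + u = (-257648860675/88119060001 + 2410250) + 115 = 212388706718549575/88119060001 + 115 = 212398840410449690/88119060001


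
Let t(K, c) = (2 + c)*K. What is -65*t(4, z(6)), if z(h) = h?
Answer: -2080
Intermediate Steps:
t(K, c) = K*(2 + c)
-65*t(4, z(6)) = -260*(2 + 6) = -260*8 = -65*32 = -2080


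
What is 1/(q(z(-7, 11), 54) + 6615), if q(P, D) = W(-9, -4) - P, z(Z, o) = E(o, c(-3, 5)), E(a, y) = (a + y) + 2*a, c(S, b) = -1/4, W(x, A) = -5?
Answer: 4/26309 ≈ 0.00015204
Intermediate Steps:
c(S, b) = -¼ (c(S, b) = -1*¼ = -¼)
E(a, y) = y + 3*a
z(Z, o) = -¼ + 3*o
q(P, D) = -5 - P
1/(q(z(-7, 11), 54) + 6615) = 1/((-5 - (-¼ + 3*11)) + 6615) = 1/((-5 - (-¼ + 33)) + 6615) = 1/((-5 - 1*131/4) + 6615) = 1/((-5 - 131/4) + 6615) = 1/(-151/4 + 6615) = 1/(26309/4) = 4/26309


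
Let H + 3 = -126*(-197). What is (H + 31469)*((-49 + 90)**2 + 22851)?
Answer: 1380857216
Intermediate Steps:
H = 24819 (H = -3 - 126*(-197) = -3 + 24822 = 24819)
(H + 31469)*((-49 + 90)**2 + 22851) = (24819 + 31469)*((-49 + 90)**2 + 22851) = 56288*(41**2 + 22851) = 56288*(1681 + 22851) = 56288*24532 = 1380857216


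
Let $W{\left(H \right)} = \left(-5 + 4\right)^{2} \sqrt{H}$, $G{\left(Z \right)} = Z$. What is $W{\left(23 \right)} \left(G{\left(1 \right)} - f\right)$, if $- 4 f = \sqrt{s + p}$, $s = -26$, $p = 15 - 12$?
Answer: $\sqrt{23} + \frac{23 i}{4} \approx 4.7958 + 5.75 i$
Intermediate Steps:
$p = 3$
$W{\left(H \right)} = \sqrt{H}$ ($W{\left(H \right)} = \left(-1\right)^{2} \sqrt{H} = 1 \sqrt{H} = \sqrt{H}$)
$f = - \frac{i \sqrt{23}}{4}$ ($f = - \frac{\sqrt{-26 + 3}}{4} = - \frac{\sqrt{-23}}{4} = - \frac{i \sqrt{23}}{4} \approx - 1.199 i$)
$W{\left(23 \right)} \left(G{\left(1 \right)} - f\right) = \sqrt{23} \left(1 - - \frac{i \sqrt{23}}{4}\right) = \sqrt{23} \left(1 + \frac{i \sqrt{23}}{4}\right)$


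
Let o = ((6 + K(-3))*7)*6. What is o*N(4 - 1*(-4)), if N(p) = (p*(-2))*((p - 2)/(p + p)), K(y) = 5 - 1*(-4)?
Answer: -3780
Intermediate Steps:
K(y) = 9 (K(y) = 5 + 4 = 9)
N(p) = 2 - p (N(p) = (-2*p)*((-2 + p)/((2*p))) = (-2*p)*((-2 + p)*(1/(2*p))) = (-2*p)*((-2 + p)/(2*p)) = 2 - p)
o = 630 (o = ((6 + 9)*7)*6 = (15*7)*6 = 105*6 = 630)
o*N(4 - 1*(-4)) = 630*(2 - (4 - 1*(-4))) = 630*(2 - (4 + 4)) = 630*(2 - 1*8) = 630*(2 - 8) = 630*(-6) = -3780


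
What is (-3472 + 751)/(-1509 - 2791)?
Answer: 2721/4300 ≈ 0.63279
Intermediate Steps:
(-3472 + 751)/(-1509 - 2791) = -2721/(-4300) = -2721*(-1/4300) = 2721/4300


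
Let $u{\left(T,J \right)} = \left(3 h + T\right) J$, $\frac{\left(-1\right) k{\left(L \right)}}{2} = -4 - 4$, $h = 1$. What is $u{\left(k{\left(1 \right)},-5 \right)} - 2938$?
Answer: $-3033$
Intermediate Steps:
$k{\left(L \right)} = 16$ ($k{\left(L \right)} = - 2 \left(-4 - 4\right) = \left(-2\right) \left(-8\right) = 16$)
$u{\left(T,J \right)} = J \left(3 + T\right)$ ($u{\left(T,J \right)} = \left(3 \cdot 1 + T\right) J = \left(3 + T\right) J = J \left(3 + T\right)$)
$u{\left(k{\left(1 \right)},-5 \right)} - 2938 = - 5 \left(3 + 16\right) - 2938 = \left(-5\right) 19 - 2938 = -95 - 2938 = -3033$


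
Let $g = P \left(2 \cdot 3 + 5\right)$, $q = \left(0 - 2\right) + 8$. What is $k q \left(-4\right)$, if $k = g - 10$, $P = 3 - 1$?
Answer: $-288$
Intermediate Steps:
$q = 6$ ($q = -2 + 8 = 6$)
$P = 2$ ($P = 3 - 1 = 2$)
$g = 22$ ($g = 2 \left(2 \cdot 3 + 5\right) = 2 \left(6 + 5\right) = 2 \cdot 11 = 22$)
$k = 12$ ($k = 22 - 10 = 12$)
$k q \left(-4\right) = 12 \cdot 6 \left(-4\right) = 72 \left(-4\right) = -288$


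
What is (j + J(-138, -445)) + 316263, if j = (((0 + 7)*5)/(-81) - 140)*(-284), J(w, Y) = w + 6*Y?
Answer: 28620355/81 ≈ 3.5334e+5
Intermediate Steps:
j = 3230500/81 (j = ((7*5)*(-1/81) - 140)*(-284) = (35*(-1/81) - 140)*(-284) = (-35/81 - 140)*(-284) = -11375/81*(-284) = 3230500/81 ≈ 39883.)
(j + J(-138, -445)) + 316263 = (3230500/81 + (-138 + 6*(-445))) + 316263 = (3230500/81 + (-138 - 2670)) + 316263 = (3230500/81 - 2808) + 316263 = 3003052/81 + 316263 = 28620355/81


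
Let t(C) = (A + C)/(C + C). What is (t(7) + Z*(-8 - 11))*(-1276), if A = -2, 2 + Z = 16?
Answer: 2372722/7 ≈ 3.3896e+5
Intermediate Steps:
Z = 14 (Z = -2 + 16 = 14)
t(C) = (-2 + C)/(2*C) (t(C) = (-2 + C)/(C + C) = (-2 + C)/((2*C)) = (-2 + C)*(1/(2*C)) = (-2 + C)/(2*C))
(t(7) + Z*(-8 - 11))*(-1276) = ((1/2)*(-2 + 7)/7 + 14*(-8 - 11))*(-1276) = ((1/2)*(1/7)*5 + 14*(-19))*(-1276) = (5/14 - 266)*(-1276) = -3719/14*(-1276) = 2372722/7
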